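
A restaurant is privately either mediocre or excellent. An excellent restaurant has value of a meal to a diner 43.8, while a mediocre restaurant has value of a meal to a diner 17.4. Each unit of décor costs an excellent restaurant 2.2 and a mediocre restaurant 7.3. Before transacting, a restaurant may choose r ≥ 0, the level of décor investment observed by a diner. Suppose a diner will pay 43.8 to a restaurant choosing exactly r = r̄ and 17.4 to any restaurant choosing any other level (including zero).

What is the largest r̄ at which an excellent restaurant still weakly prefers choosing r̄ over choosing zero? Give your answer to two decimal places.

Choosing r̄ yields the excellent type 43.8 − 2.2·r̄; choosing zero yields 17.4.
The excellent type is indifferent at 43.8 − 2.2·r̄ = 17.4, i.e. r̄ = (43.8 − 17.4) / 2.2 = 12.00.
For any r̄ above 12.00 the excellent type would rather pool at zero, so separation collapses.

12.00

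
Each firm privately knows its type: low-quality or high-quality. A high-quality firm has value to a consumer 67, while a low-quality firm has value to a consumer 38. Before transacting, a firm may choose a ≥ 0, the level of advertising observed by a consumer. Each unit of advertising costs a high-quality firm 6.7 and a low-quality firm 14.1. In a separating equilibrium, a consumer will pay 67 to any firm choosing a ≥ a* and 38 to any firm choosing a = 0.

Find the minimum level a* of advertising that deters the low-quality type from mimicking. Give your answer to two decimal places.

A low-quality firm choosing a = 0 receives 38.
Imitating at a* instead would pay 67 at cost 14.1·a*, netting 67 − 14.1·a*.
Indifference: 38 = 67 − 14.1·a*, so a* = (67 − 38) / 14.1 ≈ 2.06.
At a* the low-quality type's incentive constraint just binds; the high-quality type strictly prefers a* since its per-unit cost is lower.

2.06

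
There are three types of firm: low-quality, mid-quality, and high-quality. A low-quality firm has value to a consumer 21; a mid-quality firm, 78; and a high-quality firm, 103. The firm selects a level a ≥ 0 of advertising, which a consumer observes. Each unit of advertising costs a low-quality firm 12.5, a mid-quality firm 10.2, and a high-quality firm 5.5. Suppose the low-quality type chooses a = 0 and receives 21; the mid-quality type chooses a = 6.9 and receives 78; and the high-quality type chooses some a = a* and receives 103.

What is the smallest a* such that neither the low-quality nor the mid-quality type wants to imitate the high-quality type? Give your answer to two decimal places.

9.35

Mid-quality type (on-path payoff 78 − 10.2×6.9 = 7.62) won't mimic when 7.62 ≥ 103 − 10.2·a*, i.e. a* ≥ 9.35.
Low-quality type (on-path payoff 21) won't mimic when 21 ≥ 103 − 12.5·a*, i.e. a* ≥ 6.56.
Both must hold, so a* = max(6.56, 9.35) = 9.35. The mid-quality type's constraint binds.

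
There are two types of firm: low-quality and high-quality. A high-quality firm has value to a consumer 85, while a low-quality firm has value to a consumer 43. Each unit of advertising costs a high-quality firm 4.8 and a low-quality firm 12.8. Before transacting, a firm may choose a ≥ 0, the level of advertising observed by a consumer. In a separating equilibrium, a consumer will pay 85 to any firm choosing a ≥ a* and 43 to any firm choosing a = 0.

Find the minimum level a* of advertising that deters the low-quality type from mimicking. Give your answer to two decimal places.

3.28

A low-quality firm choosing a = 0 receives 43.
Imitating at a* instead would pay 85 at cost 12.8·a*, netting 85 − 12.8·a*.
Indifference: 43 = 85 − 12.8·a*, so a* = (85 − 43) / 12.8 ≈ 3.28.
At a* the low-quality type's incentive constraint just binds; the high-quality type strictly prefers a* since its per-unit cost is lower.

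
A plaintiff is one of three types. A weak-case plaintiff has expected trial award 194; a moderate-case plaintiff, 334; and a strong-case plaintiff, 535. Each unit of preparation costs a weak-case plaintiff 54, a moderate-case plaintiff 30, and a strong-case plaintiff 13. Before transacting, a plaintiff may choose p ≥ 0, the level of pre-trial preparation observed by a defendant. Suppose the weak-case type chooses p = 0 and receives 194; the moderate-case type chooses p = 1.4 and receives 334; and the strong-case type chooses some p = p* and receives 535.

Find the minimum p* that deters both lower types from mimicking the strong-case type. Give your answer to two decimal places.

Weak-case type (on-path payoff 194) won't mimic when 194 ≥ 535 − 54·p*, i.e. p* ≥ 6.31.
Moderate-case type (on-path payoff 334 − 30×1.4 = 292) won't mimic when 292 ≥ 535 − 30·p*, i.e. p* ≥ 8.10.
Both must hold, so p* = max(6.31, 8.10) = 8.10. The moderate-case type's constraint binds.

8.10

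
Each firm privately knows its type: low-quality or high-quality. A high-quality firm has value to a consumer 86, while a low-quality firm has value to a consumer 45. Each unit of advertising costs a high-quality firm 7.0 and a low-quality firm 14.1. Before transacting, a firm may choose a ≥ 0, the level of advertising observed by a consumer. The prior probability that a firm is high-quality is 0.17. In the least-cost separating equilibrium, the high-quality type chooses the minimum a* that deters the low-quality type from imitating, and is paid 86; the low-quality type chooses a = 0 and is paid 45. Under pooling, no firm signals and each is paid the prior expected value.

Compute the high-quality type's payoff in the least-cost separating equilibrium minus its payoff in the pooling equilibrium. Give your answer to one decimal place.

Least-cost separating signal: a* solves 45 = 86 − 14.1·a*, so a* = (86 − 45)/14.1 ≈ 2.9078.
High-quality type's separating payoff: 86 − 7.0 × a* = 86 − 7.0 × (86 − 45)/14.1 = 86 − 287/14.1 ≈ 65.645.
Pooling payoff: 0.17 × 86 + 0.83 × 45 = 51.97.
Difference: 65.645 − 51.97 = 13.675, i.e. 13.7 to one decimal place.
The high-quality type prefers to separate.

13.7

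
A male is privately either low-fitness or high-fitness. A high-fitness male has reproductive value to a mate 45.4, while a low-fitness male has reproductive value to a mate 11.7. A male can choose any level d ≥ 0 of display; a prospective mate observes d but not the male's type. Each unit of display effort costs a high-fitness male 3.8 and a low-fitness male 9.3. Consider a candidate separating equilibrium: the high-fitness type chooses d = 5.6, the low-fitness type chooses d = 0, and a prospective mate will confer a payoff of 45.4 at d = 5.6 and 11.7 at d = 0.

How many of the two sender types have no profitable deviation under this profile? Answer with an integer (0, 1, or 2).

2

Low-fitness type: stay at 0 → 11.7; mimic → 45.4 − 9.3 × 5.6 = -6.68. IC holds (11.7 ≥ -6.68).
High-fitness type: signal → 45.4 − 3.8 × 5.6 = 24.12; deviate to 0 → 11.7. IC holds (24.12 ≥ 11.7).
2 of 2 constraints hold, so this is a separating equilibrium.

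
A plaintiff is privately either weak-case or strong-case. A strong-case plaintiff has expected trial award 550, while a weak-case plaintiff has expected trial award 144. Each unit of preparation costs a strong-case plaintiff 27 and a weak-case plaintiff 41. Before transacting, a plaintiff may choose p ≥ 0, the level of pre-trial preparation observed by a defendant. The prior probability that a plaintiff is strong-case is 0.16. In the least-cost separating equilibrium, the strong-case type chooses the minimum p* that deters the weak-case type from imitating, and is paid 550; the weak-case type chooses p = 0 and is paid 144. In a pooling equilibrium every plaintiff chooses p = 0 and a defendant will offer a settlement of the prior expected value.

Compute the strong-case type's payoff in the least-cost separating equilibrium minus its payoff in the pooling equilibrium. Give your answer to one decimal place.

Least-cost separating signal: p* solves 144 = 550 − 41·p*, so p* = (550 − 144)/41 ≈ 9.9024.
Strong-case type's separating payoff: 550 − 27 × p* = 550 − 27 × (550 − 144)/41 = 550 − 10962/41 ≈ 282.634.
Pooling payoff: 0.16 × 550 + 0.84 × 144 = 208.96.
Difference: 282.634 − 208.96 = 73.674, i.e. 73.7 to one decimal place.
The strong-case type prefers to separate.

73.7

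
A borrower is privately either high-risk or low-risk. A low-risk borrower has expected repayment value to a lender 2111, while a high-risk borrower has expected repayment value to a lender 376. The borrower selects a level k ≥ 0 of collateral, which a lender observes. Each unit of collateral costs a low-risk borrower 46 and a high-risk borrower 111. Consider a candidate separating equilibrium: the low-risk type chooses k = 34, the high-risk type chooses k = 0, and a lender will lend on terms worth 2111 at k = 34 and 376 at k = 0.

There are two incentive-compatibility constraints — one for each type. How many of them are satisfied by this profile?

High-risk type: stay at 0 → 376; mimic → 2111 − 111 × 34 = -1663. IC holds (376 ≥ -1663).
Low-risk type: signal → 2111 − 46 × 34 = 547; deviate to 0 → 376. IC holds (547 ≥ 376).
2 of 2 constraints hold, so this is a separating equilibrium.

2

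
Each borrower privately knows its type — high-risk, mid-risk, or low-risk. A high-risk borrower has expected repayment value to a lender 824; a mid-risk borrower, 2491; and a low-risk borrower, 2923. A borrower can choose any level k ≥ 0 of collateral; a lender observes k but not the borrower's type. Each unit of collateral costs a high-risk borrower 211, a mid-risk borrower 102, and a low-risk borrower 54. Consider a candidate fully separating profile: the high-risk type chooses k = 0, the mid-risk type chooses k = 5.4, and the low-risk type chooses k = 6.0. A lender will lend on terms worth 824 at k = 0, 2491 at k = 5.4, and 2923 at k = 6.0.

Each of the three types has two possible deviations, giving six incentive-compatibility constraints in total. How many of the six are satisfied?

3

Low-risk (own payoff 2923 − 54×6.0 = 2599): to k=0 gives 824 → no gain ✓; to k=5.4 gives 2491 − 54×5.4 = 2199.4 → no gain ✓.
High-risk (own payoff 824): to k=5.4 gives 2491 − 211×5.4 = 1351.6 → profitable ✗; to k=6.0 gives 2923 − 211×6.0 = 1657 → profitable ✗.
Mid-risk (own payoff 2491 − 102×5.4 = 1940.2): to k=0 gives 824 → no gain ✓; to k=6.0 gives 2923 − 102×6.0 = 2311 → profitable ✗.
3 of the 6 constraints hold; not an equilibrium.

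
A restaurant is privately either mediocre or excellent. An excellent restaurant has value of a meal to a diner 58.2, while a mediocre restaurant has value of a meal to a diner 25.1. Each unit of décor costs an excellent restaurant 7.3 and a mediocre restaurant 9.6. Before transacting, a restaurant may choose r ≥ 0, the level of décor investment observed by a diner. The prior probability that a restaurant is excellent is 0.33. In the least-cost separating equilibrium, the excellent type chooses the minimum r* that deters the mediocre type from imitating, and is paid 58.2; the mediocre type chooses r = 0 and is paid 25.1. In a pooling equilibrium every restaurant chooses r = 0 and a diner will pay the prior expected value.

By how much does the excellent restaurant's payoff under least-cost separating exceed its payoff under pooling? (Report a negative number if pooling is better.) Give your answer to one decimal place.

Least-cost separating signal: r* solves 25.1 = 58.2 − 9.6·r*, so r* = (58.2 − 25.1)/9.6 ≈ 3.4479.
Excellent type's separating payoff: 58.2 − 7.3 × r* = 58.2 − 7.3 × (58.2 − 25.1)/9.6 = 58.2 − 241.63/9.6 ≈ 33.030.
Pooling payoff: 0.33 × 58.2 + 0.67 × 25.1 = 36.023.
Difference: 33.030 − 36.023 = -2.993, i.e. -3.0 to one decimal place.
The excellent type would prefer the pooling outcome.

-3.0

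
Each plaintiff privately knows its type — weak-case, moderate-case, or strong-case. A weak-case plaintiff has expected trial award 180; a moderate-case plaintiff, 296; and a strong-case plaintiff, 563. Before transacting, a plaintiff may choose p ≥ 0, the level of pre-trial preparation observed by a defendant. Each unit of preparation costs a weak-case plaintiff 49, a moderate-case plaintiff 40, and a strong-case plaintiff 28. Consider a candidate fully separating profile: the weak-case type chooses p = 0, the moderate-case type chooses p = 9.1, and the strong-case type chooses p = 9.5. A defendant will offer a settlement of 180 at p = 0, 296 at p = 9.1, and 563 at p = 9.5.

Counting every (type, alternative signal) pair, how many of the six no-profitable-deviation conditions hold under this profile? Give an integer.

Strong-case (own payoff 563 − 28×9.5 = 297): to p=0 gives 180 → no gain ✓; to p=9.1 gives 296 − 28×9.1 = 41.2 → no gain ✓.
Moderate-case (own payoff 296 − 40×9.1 = -68): to p=0 gives 180 → profitable ✗; to p=9.5 gives 563 − 40×9.5 = 183 → profitable ✗.
Weak-case (own payoff 180): to p=9.1 gives 296 − 49×9.1 = -149.9 → no gain ✓; to p=9.5 gives 563 − 49×9.5 = 97.5 → no gain ✓.
4 of the 6 constraints hold; not an equilibrium.

4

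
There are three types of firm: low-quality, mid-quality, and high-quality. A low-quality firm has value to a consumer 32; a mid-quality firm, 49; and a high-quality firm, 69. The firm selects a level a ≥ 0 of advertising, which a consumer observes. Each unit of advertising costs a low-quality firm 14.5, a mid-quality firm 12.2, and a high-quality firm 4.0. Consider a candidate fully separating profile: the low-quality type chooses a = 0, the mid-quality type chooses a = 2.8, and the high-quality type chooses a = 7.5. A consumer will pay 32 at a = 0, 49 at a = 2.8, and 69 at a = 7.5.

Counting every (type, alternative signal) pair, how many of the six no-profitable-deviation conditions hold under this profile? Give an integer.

5

Mid-quality (own payoff 49 − 12.2×2.8 = 14.84): to a=0 gives 32 → profitable ✗; to a=7.5 gives 69 − 12.2×7.5 = -22.5 → no gain ✓.
High-quality (own payoff 69 − 4.0×7.5 = 39): to a=0 gives 32 → no gain ✓; to a=2.8 gives 49 − 4.0×2.8 = 37.8 → no gain ✓.
Low-quality (own payoff 32): to a=2.8 gives 49 − 14.5×2.8 = 8.4 → no gain ✓; to a=7.5 gives 69 − 14.5×7.5 = -39.75 → no gain ✓.
5 of the 6 constraints hold; not an equilibrium.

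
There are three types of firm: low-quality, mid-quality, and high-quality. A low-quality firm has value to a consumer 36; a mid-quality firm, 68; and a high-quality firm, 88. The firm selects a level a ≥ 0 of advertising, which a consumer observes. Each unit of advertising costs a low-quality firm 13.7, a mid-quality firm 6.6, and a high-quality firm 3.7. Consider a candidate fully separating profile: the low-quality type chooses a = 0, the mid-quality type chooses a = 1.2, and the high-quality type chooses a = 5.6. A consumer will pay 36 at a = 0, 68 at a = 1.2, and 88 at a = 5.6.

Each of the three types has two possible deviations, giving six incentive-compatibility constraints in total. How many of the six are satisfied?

5

Low-quality (own payoff 36): to a=1.2 gives 68 − 13.7×1.2 = 51.56 → profitable ✗; to a=5.6 gives 88 − 13.7×5.6 = 11.28 → no gain ✓.
High-quality (own payoff 88 − 3.7×5.6 = 67.28): to a=0 gives 36 → no gain ✓; to a=1.2 gives 68 − 3.7×1.2 = 63.56 → no gain ✓.
Mid-quality (own payoff 68 − 6.6×1.2 = 60.08): to a=0 gives 36 → no gain ✓; to a=5.6 gives 88 − 6.6×5.6 = 51.04 → no gain ✓.
5 of the 6 constraints hold; not an equilibrium.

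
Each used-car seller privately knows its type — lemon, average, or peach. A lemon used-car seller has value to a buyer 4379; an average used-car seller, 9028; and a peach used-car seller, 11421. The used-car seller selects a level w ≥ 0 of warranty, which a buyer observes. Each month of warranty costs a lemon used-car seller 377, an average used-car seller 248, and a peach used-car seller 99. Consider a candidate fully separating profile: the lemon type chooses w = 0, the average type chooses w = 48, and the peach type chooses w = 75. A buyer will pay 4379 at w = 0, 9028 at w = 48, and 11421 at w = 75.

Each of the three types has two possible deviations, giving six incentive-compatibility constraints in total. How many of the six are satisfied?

3

Peach (own payoff 11421 − 99×75 = 3996): to w=0 gives 4379 → profitable ✗; to w=48 gives 9028 − 99×48 = 4276 → profitable ✗.
Average (own payoff 9028 − 248×48 = -2876): to w=0 gives 4379 → profitable ✗; to w=75 gives 11421 − 248×75 = -7179 → no gain ✓.
Lemon (own payoff 4379): to w=48 gives 9028 − 377×48 = -9068 → no gain ✓; to w=75 gives 11421 − 377×75 = -16854 → no gain ✓.
3 of the 6 constraints hold; not an equilibrium.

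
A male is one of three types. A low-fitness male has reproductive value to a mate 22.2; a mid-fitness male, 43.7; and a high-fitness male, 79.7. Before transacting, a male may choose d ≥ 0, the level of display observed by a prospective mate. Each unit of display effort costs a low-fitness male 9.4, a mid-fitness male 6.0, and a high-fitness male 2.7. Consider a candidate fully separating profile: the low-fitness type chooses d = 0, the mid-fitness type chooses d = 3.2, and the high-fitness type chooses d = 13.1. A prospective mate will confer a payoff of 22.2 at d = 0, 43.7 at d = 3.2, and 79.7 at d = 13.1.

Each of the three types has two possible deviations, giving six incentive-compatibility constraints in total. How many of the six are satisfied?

6

Low-fitness (own payoff 22.2): to d=3.2 gives 43.7 − 9.4×3.2 = 13.62 → no gain ✓; to d=13.1 gives 79.7 − 9.4×13.1 = -43.44 → no gain ✓.
Mid-fitness (own payoff 43.7 − 6.0×3.2 = 24.5): to d=0 gives 22.2 → no gain ✓; to d=13.1 gives 79.7 − 6.0×13.1 = 1.1 → no gain ✓.
High-fitness (own payoff 79.7 − 2.7×13.1 = 44.33): to d=0 gives 22.2 → no gain ✓; to d=3.2 gives 43.7 − 2.7×3.2 = 35.06 → no gain ✓.
6 of the 6 constraints hold; this profile is a separating equilibrium.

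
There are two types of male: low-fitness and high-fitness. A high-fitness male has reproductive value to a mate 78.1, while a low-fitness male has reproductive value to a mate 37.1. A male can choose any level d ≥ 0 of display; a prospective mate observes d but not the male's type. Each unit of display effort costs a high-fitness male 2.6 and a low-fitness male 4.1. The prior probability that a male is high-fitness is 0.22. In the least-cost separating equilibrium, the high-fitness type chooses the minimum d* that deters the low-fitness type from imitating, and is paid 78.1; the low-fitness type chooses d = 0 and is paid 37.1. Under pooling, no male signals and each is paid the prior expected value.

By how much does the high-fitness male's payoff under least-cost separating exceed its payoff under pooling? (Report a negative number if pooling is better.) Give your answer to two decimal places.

Least-cost separating signal: d* solves 37.1 = 78.1 − 4.1·d*, so d* = (78.1 − 37.1)/4.1 = 10.
High-fitness type's separating payoff: 78.1 − 2.6 × d* = 78.1 − 2.6 × (78.1 − 37.1)/4.1 = 78.1 − 106.6/4.1 = 52.1.
Pooling payoff: 0.22 × 78.1 + 0.78 × 37.1 = 46.12.
Difference: 52.1 − 46.12 = 5.98.
The high-fitness type prefers to separate.

5.98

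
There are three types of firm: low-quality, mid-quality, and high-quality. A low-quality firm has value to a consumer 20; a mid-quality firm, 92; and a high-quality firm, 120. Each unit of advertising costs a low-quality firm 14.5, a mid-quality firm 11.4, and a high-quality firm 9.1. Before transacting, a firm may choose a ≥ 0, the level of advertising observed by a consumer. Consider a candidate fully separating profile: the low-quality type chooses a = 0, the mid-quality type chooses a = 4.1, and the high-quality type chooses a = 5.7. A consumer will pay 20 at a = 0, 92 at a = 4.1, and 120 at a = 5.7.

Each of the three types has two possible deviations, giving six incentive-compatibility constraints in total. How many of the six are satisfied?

3

Mid-quality (own payoff 92 − 11.4×4.1 = 45.26): to a=0 gives 20 → no gain ✓; to a=5.7 gives 120 − 11.4×5.7 = 55.02 → profitable ✗.
Low-quality (own payoff 20): to a=4.1 gives 92 − 14.5×4.1 = 32.55 → profitable ✗; to a=5.7 gives 120 − 14.5×5.7 = 37.35 → profitable ✗.
High-quality (own payoff 120 − 9.1×5.7 = 68.13): to a=0 gives 20 → no gain ✓; to a=4.1 gives 92 − 9.1×4.1 = 54.69 → no gain ✓.
3 of the 6 constraints hold; not an equilibrium.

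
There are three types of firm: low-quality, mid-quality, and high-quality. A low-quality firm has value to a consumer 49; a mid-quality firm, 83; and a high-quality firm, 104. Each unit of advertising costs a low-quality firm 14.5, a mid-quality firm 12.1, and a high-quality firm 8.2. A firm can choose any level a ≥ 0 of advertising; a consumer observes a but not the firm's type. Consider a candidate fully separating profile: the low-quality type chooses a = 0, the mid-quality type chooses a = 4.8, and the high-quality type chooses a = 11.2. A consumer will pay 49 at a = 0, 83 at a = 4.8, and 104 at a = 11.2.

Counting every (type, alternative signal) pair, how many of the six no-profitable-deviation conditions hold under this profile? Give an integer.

3

Mid-quality (own payoff 83 − 12.1×4.8 = 24.92): to a=0 gives 49 → profitable ✗; to a=11.2 gives 104 − 12.1×11.2 = -31.52 → no gain ✓.
Low-quality (own payoff 49): to a=4.8 gives 83 − 14.5×4.8 = 13.4 → no gain ✓; to a=11.2 gives 104 − 14.5×11.2 = -58.4 → no gain ✓.
High-quality (own payoff 104 − 8.2×11.2 = 12.16): to a=0 gives 49 → profitable ✗; to a=4.8 gives 83 − 8.2×4.8 = 43.64 → profitable ✗.
3 of the 6 constraints hold; not an equilibrium.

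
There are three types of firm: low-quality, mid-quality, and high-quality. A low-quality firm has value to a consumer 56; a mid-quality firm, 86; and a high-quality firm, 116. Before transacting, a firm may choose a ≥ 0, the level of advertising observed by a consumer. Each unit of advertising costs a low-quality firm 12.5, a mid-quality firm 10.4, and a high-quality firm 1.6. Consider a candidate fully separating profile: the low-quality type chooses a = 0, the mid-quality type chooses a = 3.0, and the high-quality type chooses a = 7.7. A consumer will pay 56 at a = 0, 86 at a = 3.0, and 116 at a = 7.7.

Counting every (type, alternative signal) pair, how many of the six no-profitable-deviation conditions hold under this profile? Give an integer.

5

Mid-quality (own payoff 86 − 10.4×3.0 = 54.8): to a=0 gives 56 → profitable ✗; to a=7.7 gives 116 − 10.4×7.7 = 35.92 → no gain ✓.
Low-quality (own payoff 56): to a=3.0 gives 86 − 12.5×3.0 = 48.5 → no gain ✓; to a=7.7 gives 116 − 12.5×7.7 = 19.75 → no gain ✓.
High-quality (own payoff 116 − 1.6×7.7 = 103.68): to a=0 gives 56 → no gain ✓; to a=3.0 gives 86 − 1.6×3.0 = 81.2 → no gain ✓.
5 of the 6 constraints hold; not an equilibrium.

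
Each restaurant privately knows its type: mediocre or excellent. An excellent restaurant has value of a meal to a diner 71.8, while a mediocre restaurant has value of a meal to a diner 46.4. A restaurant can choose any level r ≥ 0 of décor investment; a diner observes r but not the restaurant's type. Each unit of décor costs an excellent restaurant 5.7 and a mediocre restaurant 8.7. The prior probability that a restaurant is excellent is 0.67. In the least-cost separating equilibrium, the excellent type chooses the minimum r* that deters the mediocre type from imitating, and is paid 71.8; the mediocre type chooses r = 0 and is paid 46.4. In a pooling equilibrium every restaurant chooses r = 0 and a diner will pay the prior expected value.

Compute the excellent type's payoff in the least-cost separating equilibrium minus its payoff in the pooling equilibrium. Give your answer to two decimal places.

-8.26

Least-cost separating signal: r* solves 46.4 = 71.8 − 8.7·r*, so r* = (71.8 − 46.4)/8.7 ≈ 2.9195.
Excellent type's separating payoff: 71.8 − 5.7 × r* = 71.8 − 5.7 × (71.8 − 46.4)/8.7 = 71.8 − 144.78/8.7 ≈ 55.1586.
Pooling payoff: 0.67 × 71.8 + 0.33 × 46.4 = 63.418.
Difference: 55.1586 − 63.418 = -8.2594, i.e. -8.26 to two decimal places.
The excellent type would prefer the pooling outcome.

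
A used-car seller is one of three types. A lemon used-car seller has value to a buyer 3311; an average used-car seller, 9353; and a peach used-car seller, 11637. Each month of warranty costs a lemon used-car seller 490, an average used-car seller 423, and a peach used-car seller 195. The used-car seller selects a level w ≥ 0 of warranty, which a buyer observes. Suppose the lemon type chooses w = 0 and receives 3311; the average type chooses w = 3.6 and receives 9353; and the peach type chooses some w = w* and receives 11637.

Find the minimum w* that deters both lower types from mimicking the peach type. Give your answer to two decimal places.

Lemon type (on-path payoff 3311) won't mimic when 3311 ≥ 11637 − 490·w*, i.e. w* ≥ 16.99.
Average type (on-path payoff 9353 − 423×3.6 = 7830.2) won't mimic when 7830.2 ≥ 11637 − 423·w*, i.e. w* ≥ 9.00.
Both must hold, so w* = max(16.99, 9.00) = 16.99. The lemon type's constraint binds.

16.99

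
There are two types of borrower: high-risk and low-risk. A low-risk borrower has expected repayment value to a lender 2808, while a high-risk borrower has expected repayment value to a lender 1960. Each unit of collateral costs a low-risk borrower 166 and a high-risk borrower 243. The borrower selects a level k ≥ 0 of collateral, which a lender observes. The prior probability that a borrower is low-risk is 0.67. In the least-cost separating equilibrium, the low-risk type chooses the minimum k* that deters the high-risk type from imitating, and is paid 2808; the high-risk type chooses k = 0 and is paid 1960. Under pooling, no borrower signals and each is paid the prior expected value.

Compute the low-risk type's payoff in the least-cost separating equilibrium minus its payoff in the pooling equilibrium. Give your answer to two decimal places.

Least-cost separating signal: k* solves 1960 = 2808 − 243·k*, so k* = (2808 − 1960)/243 ≈ 3.4897.
Low-risk type's separating payoff: 2808 − 166 × k* = 2808 − 166 × (2808 − 1960)/243 = 2808 − 140768/243 ≈ 2228.7078.
Pooling payoff: 0.67 × 2808 + 0.33 × 1960 = 2528.16.
Difference: 2228.7078 − 2528.16 = -299.4522, i.e. -299.45 to two decimal places.
The low-risk type would prefer the pooling outcome.

-299.45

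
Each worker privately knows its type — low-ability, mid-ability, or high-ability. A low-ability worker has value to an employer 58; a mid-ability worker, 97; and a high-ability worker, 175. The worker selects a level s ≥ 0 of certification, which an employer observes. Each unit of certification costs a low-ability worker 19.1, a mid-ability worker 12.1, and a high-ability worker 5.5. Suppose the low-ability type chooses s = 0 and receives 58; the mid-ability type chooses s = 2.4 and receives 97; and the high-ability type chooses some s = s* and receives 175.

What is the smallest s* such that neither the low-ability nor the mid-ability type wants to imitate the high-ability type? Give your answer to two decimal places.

8.85

Mid-ability type (on-path payoff 97 − 12.1×2.4 = 67.96) won't mimic when 67.96 ≥ 175 − 12.1·s*, i.e. s* ≥ 8.85.
Low-ability type (on-path payoff 58) won't mimic when 58 ≥ 175 − 19.1·s*, i.e. s* ≥ 6.13.
Both must hold, so s* = max(6.13, 8.85) = 8.85. The mid-ability type's constraint binds.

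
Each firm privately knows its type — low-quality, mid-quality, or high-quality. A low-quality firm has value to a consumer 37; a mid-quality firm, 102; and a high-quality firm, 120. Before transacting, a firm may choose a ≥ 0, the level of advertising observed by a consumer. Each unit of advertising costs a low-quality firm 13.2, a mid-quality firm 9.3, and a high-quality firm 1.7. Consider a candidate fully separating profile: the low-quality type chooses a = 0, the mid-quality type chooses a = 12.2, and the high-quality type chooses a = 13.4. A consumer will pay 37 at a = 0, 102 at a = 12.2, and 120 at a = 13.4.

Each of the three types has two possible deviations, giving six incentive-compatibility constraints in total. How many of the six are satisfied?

4

High-quality (own payoff 120 − 1.7×13.4 = 97.22): to a=0 gives 37 → no gain ✓; to a=12.2 gives 102 − 1.7×12.2 = 81.26 → no gain ✓.
Mid-quality (own payoff 102 − 9.3×12.2 = -11.46): to a=0 gives 37 → profitable ✗; to a=13.4 gives 120 − 9.3×13.4 = -4.62 → profitable ✗.
Low-quality (own payoff 37): to a=12.2 gives 102 − 13.2×12.2 = -59.04 → no gain ✓; to a=13.4 gives 120 − 13.2×13.4 = -56.88 → no gain ✓.
4 of the 6 constraints hold; not an equilibrium.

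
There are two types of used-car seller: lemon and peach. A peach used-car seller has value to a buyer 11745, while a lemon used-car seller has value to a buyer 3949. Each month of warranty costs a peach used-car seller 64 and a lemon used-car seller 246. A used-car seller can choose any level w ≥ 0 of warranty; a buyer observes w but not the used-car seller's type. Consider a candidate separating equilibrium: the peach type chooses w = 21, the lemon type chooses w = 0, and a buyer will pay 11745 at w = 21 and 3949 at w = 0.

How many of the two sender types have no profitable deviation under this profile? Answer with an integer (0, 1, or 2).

Lemon type: stay at 0 → 3949; mimic → 11745 − 246 × 21 = 6579. IC fails (3949 < 6579).
Peach type: signal → 11745 − 64 × 21 = 10401; deviate to 0 → 3949. IC holds (10401 ≥ 3949).
1 of 2 constraints hold, so this profile is not an equilibrium.

1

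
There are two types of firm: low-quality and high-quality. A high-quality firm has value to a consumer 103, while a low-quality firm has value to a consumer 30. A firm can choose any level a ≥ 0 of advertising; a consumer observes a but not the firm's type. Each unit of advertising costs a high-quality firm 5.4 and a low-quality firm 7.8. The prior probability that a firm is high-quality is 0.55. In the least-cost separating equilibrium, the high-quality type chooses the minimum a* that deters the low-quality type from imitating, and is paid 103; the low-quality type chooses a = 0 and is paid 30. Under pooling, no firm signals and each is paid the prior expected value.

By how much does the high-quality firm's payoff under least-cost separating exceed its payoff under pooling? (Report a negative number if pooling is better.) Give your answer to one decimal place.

Least-cost separating signal: a* solves 30 = 103 − 7.8·a*, so a* = (103 − 30)/7.8 ≈ 9.3590.
High-quality type's separating payoff: 103 − 5.4 × a* = 103 − 5.4 × (103 − 30)/7.8 = 103 − 394.2/7.8 ≈ 52.462.
Pooling payoff: 0.55 × 103 + 0.45 × 30 = 70.15.
Difference: 52.462 − 70.15 = -17.688, i.e. -17.7 to one decimal place.
The high-quality type would prefer the pooling outcome.

-17.7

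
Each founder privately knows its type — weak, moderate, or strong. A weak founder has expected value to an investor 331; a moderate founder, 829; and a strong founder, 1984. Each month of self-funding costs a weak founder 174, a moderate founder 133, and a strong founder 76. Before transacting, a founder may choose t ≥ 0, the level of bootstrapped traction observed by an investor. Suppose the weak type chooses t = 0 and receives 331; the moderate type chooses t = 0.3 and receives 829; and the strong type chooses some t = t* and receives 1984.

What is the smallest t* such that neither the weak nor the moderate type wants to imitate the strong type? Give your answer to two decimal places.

9.50

Moderate type (on-path payoff 829 − 133×0.3 = 789.1) won't mimic when 789.1 ≥ 1984 − 133·t*, i.e. t* ≥ 8.98.
Weak type (on-path payoff 331) won't mimic when 331 ≥ 1984 − 174·t*, i.e. t* ≥ 9.50.
Both must hold, so t* = max(9.50, 8.98) = 9.50. The weak type's constraint binds.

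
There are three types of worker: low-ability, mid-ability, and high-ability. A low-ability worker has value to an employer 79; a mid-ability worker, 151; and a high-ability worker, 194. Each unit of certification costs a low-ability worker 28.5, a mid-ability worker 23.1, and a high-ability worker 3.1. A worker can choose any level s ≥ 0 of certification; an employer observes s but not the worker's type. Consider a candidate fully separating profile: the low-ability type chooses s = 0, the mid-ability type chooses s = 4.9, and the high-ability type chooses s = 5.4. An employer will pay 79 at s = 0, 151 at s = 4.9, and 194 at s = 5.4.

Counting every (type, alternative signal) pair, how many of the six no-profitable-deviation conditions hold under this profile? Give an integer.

High-ability (own payoff 194 − 3.1×5.4 = 177.26): to s=0 gives 79 → no gain ✓; to s=4.9 gives 151 − 3.1×4.9 = 135.81 → no gain ✓.
Low-ability (own payoff 79): to s=4.9 gives 151 − 28.5×4.9 = 11.35 → no gain ✓; to s=5.4 gives 194 − 28.5×5.4 = 40.1 → no gain ✓.
Mid-ability (own payoff 151 − 23.1×4.9 = 37.81): to s=0 gives 79 → profitable ✗; to s=5.4 gives 194 − 23.1×5.4 = 69.26 → profitable ✗.
4 of the 6 constraints hold; not an equilibrium.

4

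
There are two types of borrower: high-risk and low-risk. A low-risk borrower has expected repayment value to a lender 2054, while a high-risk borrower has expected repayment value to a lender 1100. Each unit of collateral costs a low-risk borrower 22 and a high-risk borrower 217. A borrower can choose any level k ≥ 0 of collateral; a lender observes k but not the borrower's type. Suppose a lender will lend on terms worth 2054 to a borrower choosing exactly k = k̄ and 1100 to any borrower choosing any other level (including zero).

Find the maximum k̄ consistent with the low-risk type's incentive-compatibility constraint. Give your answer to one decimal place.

43.4

Choosing k̄ yields the low-risk type 2054 − 22·k̄; choosing zero yields 1100.
The low-risk type is indifferent at 2054 − 22·k̄ = 1100, i.e. k̄ = (2054 − 1100) / 22 ≈ 43.4.
For any k̄ above 43.4 the low-risk type would rather pool at zero, so separation collapses.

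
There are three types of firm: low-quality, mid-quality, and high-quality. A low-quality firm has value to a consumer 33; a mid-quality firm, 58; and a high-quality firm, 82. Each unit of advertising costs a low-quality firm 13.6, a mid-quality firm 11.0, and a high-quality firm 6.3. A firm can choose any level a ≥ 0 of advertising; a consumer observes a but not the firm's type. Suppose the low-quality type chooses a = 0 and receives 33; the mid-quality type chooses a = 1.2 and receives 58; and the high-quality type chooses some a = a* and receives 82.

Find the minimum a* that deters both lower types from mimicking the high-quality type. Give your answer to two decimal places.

Mid-quality type (on-path payoff 58 − 11.0×1.2 = 44.8) won't mimic when 44.8 ≥ 82 − 11.0·a*, i.e. a* ≥ 3.38.
Low-quality type (on-path payoff 33) won't mimic when 33 ≥ 82 − 13.6·a*, i.e. a* ≥ 3.60.
Both must hold, so a* = max(3.60, 3.38) = 3.60. The low-quality type's constraint binds.

3.60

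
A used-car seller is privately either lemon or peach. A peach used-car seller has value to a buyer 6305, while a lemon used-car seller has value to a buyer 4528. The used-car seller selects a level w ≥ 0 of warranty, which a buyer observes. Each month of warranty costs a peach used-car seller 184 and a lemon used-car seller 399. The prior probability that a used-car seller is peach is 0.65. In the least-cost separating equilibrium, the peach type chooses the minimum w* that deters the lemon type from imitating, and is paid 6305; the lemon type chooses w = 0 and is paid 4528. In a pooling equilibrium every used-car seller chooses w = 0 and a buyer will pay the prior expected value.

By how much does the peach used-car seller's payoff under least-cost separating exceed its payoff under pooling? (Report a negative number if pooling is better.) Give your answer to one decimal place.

-197.5

Least-cost separating signal: w* solves 4528 = 6305 − 399·w*, so w* = (6305 − 4528)/399 ≈ 4.4536.
Peach type's separating payoff: 6305 − 184 × w* = 6305 − 184 × (6305 − 4528)/399 = 6305 − 326968/399 ≈ 5485.531.
Pooling payoff: 0.65 × 6305 + 0.35 × 4528 = 5683.05.
Difference: 5485.531 − 5683.05 = -197.519, i.e. -197.5 to one decimal place.
The peach type would prefer the pooling outcome.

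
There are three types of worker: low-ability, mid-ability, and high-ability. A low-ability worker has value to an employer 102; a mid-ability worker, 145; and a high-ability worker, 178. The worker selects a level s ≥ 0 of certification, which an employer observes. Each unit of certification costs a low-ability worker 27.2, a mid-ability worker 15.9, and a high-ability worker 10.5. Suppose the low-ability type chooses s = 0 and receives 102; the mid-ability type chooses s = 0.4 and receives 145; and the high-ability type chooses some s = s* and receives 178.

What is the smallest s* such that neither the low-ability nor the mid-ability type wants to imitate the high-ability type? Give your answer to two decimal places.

Mid-ability type (on-path payoff 145 − 15.9×0.4 = 138.64) won't mimic when 138.64 ≥ 178 − 15.9·s*, i.e. s* ≥ 2.48.
Low-ability type (on-path payoff 102) won't mimic when 102 ≥ 178 − 27.2·s*, i.e. s* ≥ 2.79.
Both must hold, so s* = max(2.79, 2.48) = 2.79. The low-ability type's constraint binds.

2.79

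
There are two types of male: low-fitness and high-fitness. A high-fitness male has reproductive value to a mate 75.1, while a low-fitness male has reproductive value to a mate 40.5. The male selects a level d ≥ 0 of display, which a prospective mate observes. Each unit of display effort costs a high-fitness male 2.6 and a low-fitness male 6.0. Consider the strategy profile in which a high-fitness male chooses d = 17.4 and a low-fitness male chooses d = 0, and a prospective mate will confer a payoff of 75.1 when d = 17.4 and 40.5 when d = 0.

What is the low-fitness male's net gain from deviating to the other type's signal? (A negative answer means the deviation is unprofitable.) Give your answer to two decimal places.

Playing d = 0 the low-fitness male receives 40.5.
Deviating to d = 17.4 brings payment 75.1 at cost 6.0 × 17.4 = 104.4, netting -29.3.
Gain from deviating: -29.3 − 40.5 = -69.80.
The gain is negative, so the low-fitness type's incentive-compatibility constraint is satisfied.

-69.80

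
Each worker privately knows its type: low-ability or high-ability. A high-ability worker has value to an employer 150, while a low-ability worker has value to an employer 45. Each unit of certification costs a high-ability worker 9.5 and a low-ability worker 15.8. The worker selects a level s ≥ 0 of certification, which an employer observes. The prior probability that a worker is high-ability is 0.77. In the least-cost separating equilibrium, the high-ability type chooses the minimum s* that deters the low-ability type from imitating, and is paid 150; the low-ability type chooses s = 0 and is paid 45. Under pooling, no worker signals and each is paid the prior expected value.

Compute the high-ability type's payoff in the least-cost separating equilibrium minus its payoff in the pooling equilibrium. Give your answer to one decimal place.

-39.0

Least-cost separating signal: s* solves 45 = 150 − 15.8·s*, so s* = (150 − 45)/15.8 ≈ 6.6456.
High-ability type's separating payoff: 150 − 9.5 × s* = 150 − 9.5 × (150 − 45)/15.8 = 150 − 997.5/15.8 ≈ 86.867.
Pooling payoff: 0.77 × 150 + 0.23 × 45 = 125.85.
Difference: 86.867 − 125.85 = -38.983, i.e. -39.0 to one decimal place.
The high-ability type would prefer the pooling outcome.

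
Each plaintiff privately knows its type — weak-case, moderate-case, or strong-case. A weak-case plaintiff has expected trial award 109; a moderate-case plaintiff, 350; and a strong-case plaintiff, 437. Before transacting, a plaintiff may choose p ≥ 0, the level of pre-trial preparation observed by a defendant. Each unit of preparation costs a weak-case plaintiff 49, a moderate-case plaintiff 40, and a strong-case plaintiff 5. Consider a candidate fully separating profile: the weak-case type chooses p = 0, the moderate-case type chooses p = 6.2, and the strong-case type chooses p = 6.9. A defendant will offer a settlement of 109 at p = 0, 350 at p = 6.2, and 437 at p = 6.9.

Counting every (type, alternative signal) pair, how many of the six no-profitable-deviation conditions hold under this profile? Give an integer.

Strong-case (own payoff 437 − 5×6.9 = 402.5): to p=0 gives 109 → no gain ✓; to p=6.2 gives 350 − 5×6.2 = 319 → no gain ✓.
Moderate-case (own payoff 350 − 40×6.2 = 102): to p=0 gives 109 → profitable ✗; to p=6.9 gives 437 − 40×6.9 = 161 → profitable ✗.
Weak-case (own payoff 109): to p=6.2 gives 350 − 49×6.2 = 46.2 → no gain ✓; to p=6.9 gives 437 − 49×6.9 = 98.9 → no gain ✓.
4 of the 6 constraints hold; not an equilibrium.

4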